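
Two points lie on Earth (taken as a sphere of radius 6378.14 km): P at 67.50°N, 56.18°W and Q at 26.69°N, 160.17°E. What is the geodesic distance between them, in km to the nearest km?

9125 km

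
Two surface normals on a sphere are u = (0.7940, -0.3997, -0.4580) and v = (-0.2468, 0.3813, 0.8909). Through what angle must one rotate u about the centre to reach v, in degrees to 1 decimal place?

u·v = -0.7564; |u| = 1.0000, |v| = 1.0000.
cos θ = (u·v)/(|u||v|) = -0.7564, so θ = 139.1°.

139.1°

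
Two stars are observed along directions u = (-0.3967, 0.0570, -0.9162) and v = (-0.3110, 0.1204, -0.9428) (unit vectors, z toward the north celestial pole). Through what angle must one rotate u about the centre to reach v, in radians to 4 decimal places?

u·v = 0.9940; |u| = 1.0000, |v| = 1.0000.
cos θ = (u·v)/(|u||v|) = 0.9940, so θ = 0.1099 rad.

0.1099 rad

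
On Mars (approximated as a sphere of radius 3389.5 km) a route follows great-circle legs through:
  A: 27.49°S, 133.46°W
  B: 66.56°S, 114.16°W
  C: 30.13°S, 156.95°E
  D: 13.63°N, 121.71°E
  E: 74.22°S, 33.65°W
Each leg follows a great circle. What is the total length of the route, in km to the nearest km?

16339 km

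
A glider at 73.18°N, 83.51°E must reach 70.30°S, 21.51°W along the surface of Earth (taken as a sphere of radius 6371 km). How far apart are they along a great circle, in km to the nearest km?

In radians: φ₁ = 1.2772, φ₂ = -1.2270, Δλ = -105.020° = -1.8329 rad.
cos c = sin φ₁ sin φ₂ + cos φ₁ cos φ₂ cos Δλ = (0.9572)(-0.9415) + (0.2894)(0.3371)(-0.2592) = -0.92647,
so c = arccos(-0.92647) = 2.75572 rad.
Distance = R·c = 6371 × 2.7557 ≈ 17557 km.

17557 km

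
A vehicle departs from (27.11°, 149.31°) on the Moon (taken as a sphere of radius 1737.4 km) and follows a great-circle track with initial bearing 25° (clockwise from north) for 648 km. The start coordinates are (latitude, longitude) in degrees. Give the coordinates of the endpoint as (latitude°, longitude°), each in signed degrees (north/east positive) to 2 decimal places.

Angular distance δ = d/R = 648/1737.4 = 0.37297 rad; initial bearing θ = 0.4363 rad.
sin φ₂ = sin φ₁ cos δ + cos φ₁ sin δ cos θ = (0.4557)(0.9312) + (0.8901)(0.3644)(0.9063) = 0.7183, so φ₂ = 45.92°.
Δλ = atan2(sin θ sin δ cos φ₁, cos δ − sin φ₁ sin φ₂) = atan2(0.1371, 0.6039) = 12.788°.
λ₂ = 149.310° + 12.788° = 162.10°.

45.92°, 162.10°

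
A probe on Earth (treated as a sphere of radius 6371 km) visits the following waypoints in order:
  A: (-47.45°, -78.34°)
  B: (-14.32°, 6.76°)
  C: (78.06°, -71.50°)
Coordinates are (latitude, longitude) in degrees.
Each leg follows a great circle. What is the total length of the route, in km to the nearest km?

Leg A→B: central angle 1.3303 rad, distance 8475.4 km.
Leg B→C: central angle 1.7734 rad, distance 11298.2 km.
Total: 8475.4 + 11298.2 ≈ 19774 km.

19774 km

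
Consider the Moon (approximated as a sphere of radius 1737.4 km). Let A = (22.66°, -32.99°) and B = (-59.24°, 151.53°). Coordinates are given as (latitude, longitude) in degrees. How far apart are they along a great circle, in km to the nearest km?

4345 km

Let φ₁ = 0.3955 rad, φ₂ = -1.0339 rad, and Δλ = -3.0627 rad.
cos c = sin φ₁ sin φ₂ + cos φ₁ cos φ₂ cos Δλ = (0.3853)(-0.8593) + (0.9228)(0.5114)(-0.9969) = -0.80156,
so c = arccos(-0.80156) = 2.50069 rad.
Distance = R·c = 1737.4 × 2.5007 ≈ 4345 km.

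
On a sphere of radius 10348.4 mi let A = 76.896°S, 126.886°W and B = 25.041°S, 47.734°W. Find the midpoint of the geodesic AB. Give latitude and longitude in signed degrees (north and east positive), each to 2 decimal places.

-55.11°, -60.94°

The central angle between A and B is δ = 1.1030 rad.
With f = 0.5, the slerp weights are sin((1−f)δ)/sin δ = 0.5870 and sin(fδ)/sin δ = 0.5870.
Weighted sum of the unit vectors: (0.5870)·(-0.1361,-0.1813,-0.9740) + (0.5870)·(0.6094,-0.6705,-0.4233) = (0.2778, -0.5000, -0.8202).
Converting back: φ = atan2(z, √(x²+y²)) = -55.11°, λ = atan2(y, x) = -60.94°.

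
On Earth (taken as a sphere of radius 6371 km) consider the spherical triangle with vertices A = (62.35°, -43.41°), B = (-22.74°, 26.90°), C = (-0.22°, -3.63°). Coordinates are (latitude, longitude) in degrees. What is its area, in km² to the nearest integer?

12457955 km²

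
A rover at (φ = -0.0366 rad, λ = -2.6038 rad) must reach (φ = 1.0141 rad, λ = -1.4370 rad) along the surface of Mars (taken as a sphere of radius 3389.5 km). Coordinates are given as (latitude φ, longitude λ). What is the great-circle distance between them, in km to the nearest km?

With latitudes φ₁ = -2.097°, φ₂ = 58.104° and longitude difference Δλ = 66.853°:
cos c = sin φ₁ sin φ₂ + cos φ₁ cos φ₂ cos Δλ = (-0.0366)(0.8490) + (0.9993)(0.5284)(0.3931) = 0.17650,
so c = arccos(0.17650) = 1.39337 rad.
Distance = R·c = 3389.5 × 1.3934 ≈ 4723 km.

4723 km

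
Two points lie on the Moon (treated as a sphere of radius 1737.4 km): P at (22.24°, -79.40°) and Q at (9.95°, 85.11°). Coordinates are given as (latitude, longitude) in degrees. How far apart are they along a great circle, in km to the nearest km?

With latitudes φ₁ = 22.240°, φ₂ = 9.950° and longitude difference Δλ = 164.510°:
cos c = sin φ₁ sin φ₂ + cos φ₁ cos φ₂ cos Δλ = (0.3785)(0.1728) + (0.9256)(0.9850)(-0.9637) = -0.81317,
so c = arccos(-0.81317) = 2.52038 rad.
Distance = R·c = 1737.4 × 2.5204 ≈ 4379 km.

4379 km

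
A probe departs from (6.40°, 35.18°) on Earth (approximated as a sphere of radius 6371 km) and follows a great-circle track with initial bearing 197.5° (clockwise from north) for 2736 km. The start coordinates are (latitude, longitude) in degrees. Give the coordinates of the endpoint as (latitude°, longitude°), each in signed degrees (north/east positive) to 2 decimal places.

-17.05°, 27.65°

Angular distance δ = d/R = 2736/6371 = 0.42945 rad; initial bearing θ = 3.4470 rad.
sin φ₂ = sin φ₁ cos δ + cos φ₁ sin δ cos θ = (0.1115)(0.9092) + (0.9938)(0.4164)(-0.9537) = -0.2933, so φ₂ = -17.05°.
Δλ = atan2(sin θ sin δ cos φ₁, cos δ − sin φ₁ sin φ₂) = atan2(-0.1244, 0.9419) = -7.525°.
λ₂ = 35.180° − 7.525° = 27.65°.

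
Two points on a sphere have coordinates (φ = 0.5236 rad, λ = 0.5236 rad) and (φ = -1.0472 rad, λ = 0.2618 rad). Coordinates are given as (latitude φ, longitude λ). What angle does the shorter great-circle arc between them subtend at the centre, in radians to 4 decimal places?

In radians: φ₁ = 0.5236, φ₂ = -1.0472, Δλ = -15.000° = -0.2618 rad.
Haversine: a = sin²(Δφ/2) + cos φ₁ cos φ₂ sin²(Δλ/2) = 0.5000 + (0.8660)(0.5000)(0.0170) = 0.50738.
Central angle c = 2·arcsin(√a) = 1.58556 rad.
So the angular separation is 1.5856 rad.

1.5856 rad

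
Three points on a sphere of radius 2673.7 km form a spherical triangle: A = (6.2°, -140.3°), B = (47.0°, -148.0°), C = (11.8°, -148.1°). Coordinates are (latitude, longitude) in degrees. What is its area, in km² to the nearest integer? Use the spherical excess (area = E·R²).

Side lengths (central angles): a = 0.6144, b = 0.1662, c = 0.7214 rad; semiperimeter s = 0.7510.
By l'Huilier's theorem, tan(E/4) = √[tan(s/2) tan((s−a)/2) tan((s−b)/2) tan((s−c)/2)], giving spherical excess E = 0.0438 rad.
Area = E·R² = 0.0438 × (2673.7)² ≈ 313259 km².

313259 km²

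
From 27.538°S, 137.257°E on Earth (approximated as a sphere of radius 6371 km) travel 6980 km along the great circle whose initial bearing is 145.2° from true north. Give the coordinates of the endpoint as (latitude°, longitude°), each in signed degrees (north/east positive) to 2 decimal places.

-59.20°, -140.39°

Angular distance δ = d/R = 6980/6371 = 1.09559 rad; initial bearing θ = 2.5342 rad.
sin φ₂ = sin φ₁ cos δ + cos φ₁ sin δ cos θ = (-0.4623)(0.4575) + (0.8867)(0.8892)(-0.8211) = -0.8590, so φ₂ = -59.20°.
Δλ = atan2(sin θ sin δ cos φ₁, cos δ − sin φ₁ sin φ₂) = atan2(0.4500, 0.0604) = 82.356°.
λ₂ = 137.257° + 82.356° = 219.61° → -140.39° after wrapping to (−180°, 180°].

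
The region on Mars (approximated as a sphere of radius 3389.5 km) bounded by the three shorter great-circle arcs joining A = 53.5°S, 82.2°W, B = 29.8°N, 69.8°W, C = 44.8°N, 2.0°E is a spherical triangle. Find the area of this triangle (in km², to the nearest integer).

Side lengths (central angles): a = 0.9974, b = 2.1221, c = 1.4660 rad; semiperimeter s = 2.2927.
By l'Huilier's theorem, tan(E/4) = √[tan(s/2) tan((s−a)/2) tan((s−b)/2) tan((s−c)/2)], giving spherical excess E = 0.9822 rad.
Area = E·R² = 0.9822 × (3389.5)² ≈ 11284414 km².

11284414 km²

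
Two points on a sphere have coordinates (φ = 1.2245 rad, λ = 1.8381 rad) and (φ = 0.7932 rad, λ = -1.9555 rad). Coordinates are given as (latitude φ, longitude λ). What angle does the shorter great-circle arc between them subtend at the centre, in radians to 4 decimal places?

With latitudes φ₁ = 70.159°, φ₂ = 45.447° and longitude difference Δλ = 142.643°:
Haversine: a = sin²(Δφ/2) + cos φ₁ cos φ₂ sin²(Δλ/2) = 0.0458 + (0.3394)(0.7016)(0.8974) = 0.25949.
Central angle c = 2·arcsin(√a) = 1.06898 rad.
So the angular separation is 1.0690 rad.

1.0690 rad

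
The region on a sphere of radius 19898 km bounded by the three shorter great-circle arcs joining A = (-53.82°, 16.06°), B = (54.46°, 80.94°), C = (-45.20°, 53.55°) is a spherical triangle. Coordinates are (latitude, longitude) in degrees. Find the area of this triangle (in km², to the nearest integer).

Side lengths (central angles): a = 1.7862, b = 0.4446, c = 2.1073 rad; semiperimeter s = 2.1690.
By l'Huilier's theorem, tan(E/4) = √[tan(s/2) tan((s−a)/2) tan((s−b)/2) tan((s−c)/2)], giving spherical excess E = 0.4577 rad.
Area = E·R² = 0.4577 × (19898)² ≈ 181207374 km².

181207374 km²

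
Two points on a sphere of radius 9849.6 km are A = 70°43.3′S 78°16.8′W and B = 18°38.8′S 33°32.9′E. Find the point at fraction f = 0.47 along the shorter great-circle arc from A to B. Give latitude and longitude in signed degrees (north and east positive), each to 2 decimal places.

-57.17°, 10.89°

Central angle δ = 1.3842 rad. Interpolating on the sphere with fraction f = 0.47:
P = [sin((1−f)δ)·A + sin(fδ)·B] / sin δ = 0.6814·A + 0.6164·B in Cartesian coordinates,
giving P = (0.5324, 0.1025, -0.8403), i.e. latitude -57.17°, longitude 10.89°.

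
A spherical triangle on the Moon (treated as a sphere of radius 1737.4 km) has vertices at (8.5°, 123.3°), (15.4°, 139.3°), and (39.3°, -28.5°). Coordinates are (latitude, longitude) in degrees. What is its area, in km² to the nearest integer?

1725641 km²

Side lengths (central angles): a = 2.1664, b = 2.1906, c = 0.2984 rad; semiperimeter s = 2.3277.
By l'Huilier's theorem, tan(E/4) = √[tan(s/2) tan((s−a)/2) tan((s−b)/2) tan((s−c)/2)], giving spherical excess E = 0.5717 rad.
Area = E·R² = 0.5717 × (1737.4)² ≈ 1725641 km².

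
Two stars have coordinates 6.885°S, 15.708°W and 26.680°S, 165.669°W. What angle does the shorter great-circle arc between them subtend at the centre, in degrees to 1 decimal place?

135.6°

With latitudes φ₁ = -6.885°, φ₂ = -26.680° and longitude difference Δλ = -149.961°:
cos c = sin φ₁ sin φ₂ + cos φ₁ cos φ₂ cos Δλ = (-0.1199)(-0.4490) + (0.9928)(0.8935)(-0.8657) = -0.71411,
so c = arccos(-0.71411) = 2.36615 rad.
So the angular separation is 135.6°.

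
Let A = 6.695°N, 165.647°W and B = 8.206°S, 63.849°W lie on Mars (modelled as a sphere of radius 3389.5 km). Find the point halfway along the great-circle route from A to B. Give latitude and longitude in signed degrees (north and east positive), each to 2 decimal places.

-1.20°, -114.87°

The central angle between A and B is δ = 1.7902 rad.
With f = 0.5, the slerp weights are sin((1−f)δ)/sin δ = 0.7994 and sin(fδ)/sin δ = 0.7994.
Weighted sum of the unit vectors: (0.7994)·(-0.9622,-0.2462,0.1166) + (0.7994)·(0.4362,-0.8884,-0.1427) = (-0.4205, -0.9071, -0.0209).
Converting back: φ = atan2(z, √(x²+y²)) = -1.20°, λ = atan2(y, x) = -114.87°.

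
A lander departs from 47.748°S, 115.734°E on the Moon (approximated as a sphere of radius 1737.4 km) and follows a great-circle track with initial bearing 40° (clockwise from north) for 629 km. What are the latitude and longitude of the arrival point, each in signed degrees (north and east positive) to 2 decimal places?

Angular distance δ = d/R = 629/1737.4 = 0.36204 rad; initial bearing θ = 0.6981 rad.
sin φ₂ = sin φ₁ cos δ + cos φ₁ sin δ cos θ = (-0.7402)(0.9352) + (0.6724)(0.3542)(0.7660) = -0.5098, so φ₂ = -30.65°.
Δλ = atan2(sin θ sin δ cos φ₁, cos δ − sin φ₁ sin φ₂) = atan2(0.1531, 0.5578) = 15.345°.
λ₂ = 115.734° + 15.345° = 131.08°.

-30.65°, 131.08°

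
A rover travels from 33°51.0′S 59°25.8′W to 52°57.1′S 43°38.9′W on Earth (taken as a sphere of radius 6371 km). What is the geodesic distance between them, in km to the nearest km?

2465 km

With latitudes φ₁ = -33.850°, φ₂ = -52.952° and longitude difference Δλ = 15.782°:
Haversine: a = sin²(Δφ/2) + cos φ₁ cos φ₂ sin²(Δλ/2) = 0.0275 + (0.8305)(0.6025)(0.0188) = 0.03696.
Central angle c = 2·arcsin(√a) = 0.38691 rad.
Distance = R·c = 6371 × 0.3869 ≈ 2465 km.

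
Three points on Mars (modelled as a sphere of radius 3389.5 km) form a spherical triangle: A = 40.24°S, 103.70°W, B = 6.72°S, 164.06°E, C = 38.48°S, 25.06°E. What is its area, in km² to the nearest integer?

Side lengths (central angles): a = 2.1106, b = 1.5429, c = 1.5248 rad; semiperimeter s = 2.5892.
By l'Huilier's theorem, tan(E/4) = √[tan(s/2) tan((s−a)/2) tan((s−b)/2) tan((s−c)/2)], giving spherical excess E = 1.9825 rad.
Area = E·R² = 1.9825 × (3389.5)² ≈ 22776049 km².

22776049 km²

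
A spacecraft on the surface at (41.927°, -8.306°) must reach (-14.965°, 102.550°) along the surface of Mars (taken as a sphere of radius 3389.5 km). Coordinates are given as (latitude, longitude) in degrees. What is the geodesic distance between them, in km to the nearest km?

6825 km

Let φ₁ = 0.7318 rad, φ₂ = -0.2612 rad, and Δλ = 1.9348 rad.
Haversine: a = sin²(Δφ/2) + cos φ₁ cos φ₂ sin²(Δλ/2) = 0.2269 + (0.7440)(0.9661)(0.6780) = 0.71422.
Central angle c = 2·arcsin(√a) = 2.01356 rad.
Distance = R·c = 3389.5 × 2.0136 ≈ 6825 km.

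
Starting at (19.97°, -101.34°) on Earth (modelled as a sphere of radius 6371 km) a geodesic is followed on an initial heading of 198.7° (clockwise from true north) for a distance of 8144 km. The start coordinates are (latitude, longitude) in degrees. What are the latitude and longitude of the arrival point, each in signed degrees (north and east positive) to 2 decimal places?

Angular distance δ = d/R = 8144/6371 = 1.27829 rad; initial bearing θ = 3.4680 rad.
sin φ₂ = sin φ₁ cos δ + cos φ₁ sin δ cos θ = (0.3415)(0.2884) + (0.9399)(0.9575)(-0.9472) = -0.7540, so φ₂ = -48.93°.
Δλ = atan2(sin θ sin δ cos φ₁, cos δ − sin φ₁ sin φ₂) = atan2(-0.2885, 0.5459) = -27.861°.
λ₂ = -101.340° − 27.861° = -129.20°.

-48.93°, -129.20°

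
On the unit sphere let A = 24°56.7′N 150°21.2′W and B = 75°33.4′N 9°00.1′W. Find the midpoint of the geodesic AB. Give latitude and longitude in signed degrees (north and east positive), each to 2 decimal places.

62.33°, -138.01°

Central angle δ = 1.3369 rad. Interpolating on the sphere with fraction f = 0.5:
P = [sin((1−f)δ)·A + sin(fδ)·B] / sin δ = 0.6371·A + 0.6371·B in Cartesian coordinates,
giving P = (-0.3451, -0.3106, 0.8857), i.e. latitude 62.33°, longitude -138.01°.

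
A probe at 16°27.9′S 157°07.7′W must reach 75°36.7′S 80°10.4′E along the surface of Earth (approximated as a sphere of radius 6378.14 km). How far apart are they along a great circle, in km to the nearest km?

Let φ₁ = -0.2874 rad, φ₂ = -1.3197 rad, and Δλ = -2.1415 rad.
cos c = sin φ₁ sin φ₂ + cos φ₁ cos φ₂ cos Δλ = (-0.2834)(-0.9686) + (0.9590)(0.2485)(-0.5402) = 0.14580,
so c = arccos(0.14580) = 1.42447 rad.
Distance = R·c = 6378.14 × 1.4245 ≈ 9085 km.

9085 km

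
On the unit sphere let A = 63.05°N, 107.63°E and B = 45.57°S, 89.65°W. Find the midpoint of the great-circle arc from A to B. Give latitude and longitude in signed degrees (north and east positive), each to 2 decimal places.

Central angle δ = 2.7920 rad. Interpolating on the sphere with fraction f = 0.5:
P = [sin((1−f)δ)·A + sin(fδ)·B] / sin δ = 2.8748·A + 2.8748·B in Cartesian coordinates,
giving P = (-0.3823, -0.7707, 0.5097), i.e. latitude 30.64°, longitude -116.38°.

30.64°, -116.38°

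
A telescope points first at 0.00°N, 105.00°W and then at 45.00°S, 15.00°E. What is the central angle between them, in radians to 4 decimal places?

With latitudes φ₁ = 0.000°, φ₂ = -45.000° and longitude difference Δλ = 120.000°:
Haversine: a = sin²(Δφ/2) + cos φ₁ cos φ₂ sin²(Δλ/2) = 0.1464 + (1.0000)(0.7071)(0.7500) = 0.67678.
Central angle c = 2·arcsin(√a) = 1.93216 rad.
So the angular separation is 1.9322 rad.

1.9322 rad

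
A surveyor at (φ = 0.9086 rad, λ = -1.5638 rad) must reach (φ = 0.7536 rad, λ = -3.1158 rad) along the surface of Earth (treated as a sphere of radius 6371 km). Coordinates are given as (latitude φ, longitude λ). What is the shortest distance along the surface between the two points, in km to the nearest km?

Let φ₁ = 0.9086 rad, φ₂ = 0.7536 rad, and Δλ = -1.5520 rad.
cos c = sin φ₁ sin φ₂ + cos φ₁ cos φ₂ cos Δλ = (0.7886)(0.6843) + (0.6149)(0.7292)(0.0188) = 0.54807,
so c = arccos(0.54807) = 0.99074 rad.
Distance = R·c = 6371 × 0.9907 ≈ 6312 km.

6312 km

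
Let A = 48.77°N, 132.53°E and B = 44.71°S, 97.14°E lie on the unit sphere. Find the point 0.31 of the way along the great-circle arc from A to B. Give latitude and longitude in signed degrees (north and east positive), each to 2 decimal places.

20.09°, 119.52°

The central angle between A and B is δ = 1.7186 rad.
With f = 0.31, the slerp weights are sin((1−f)δ)/sin δ = 0.9370 and sin(fδ)/sin δ = 0.5135.
Weighted sum of the unit vectors: (0.9370)·(-0.4455,0.4857,0.7521) + (0.5135)·(-0.0883,0.7052,-0.7035) = (-0.4628, 0.8172, 0.3434).
Converting back: φ = atan2(z, √(x²+y²)) = 20.09°, λ = atan2(y, x) = 119.52°.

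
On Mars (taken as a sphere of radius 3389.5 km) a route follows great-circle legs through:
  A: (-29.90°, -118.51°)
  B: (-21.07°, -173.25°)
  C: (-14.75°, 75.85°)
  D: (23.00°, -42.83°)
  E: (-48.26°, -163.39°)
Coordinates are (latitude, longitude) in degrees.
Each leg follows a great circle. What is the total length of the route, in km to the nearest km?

23778 km

Leg A→B: central angle 0.8682 rad, distance 2942.8 km.
Leg B→C: central angle 1.8033 rad, distance 6112.2 km.
Leg C→D: central angle 2.1255 rad, distance 7204.4 km.
Leg D→E: central angle 2.2182 rad, distance 7518.7 km.
Total: 2942.8 + 6112.2 + 7204.4 + 7518.7 ≈ 23778 km.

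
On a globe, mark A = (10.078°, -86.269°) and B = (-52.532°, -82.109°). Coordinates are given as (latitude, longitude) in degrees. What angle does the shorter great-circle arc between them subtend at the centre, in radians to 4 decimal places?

1.0945 rad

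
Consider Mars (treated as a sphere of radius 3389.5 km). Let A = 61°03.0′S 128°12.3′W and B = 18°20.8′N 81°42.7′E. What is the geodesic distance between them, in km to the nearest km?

7830 km

In radians: φ₁ = -1.0655, φ₂ = 0.3202, Δλ = -150.083° = -2.6194 rad.
Haversine: a = sin²(Δφ/2) + cos φ₁ cos φ₂ sin²(Δλ/2) = 0.4080 + (0.4840)(0.9492)(0.9334) = 0.83683.
Central angle c = 2·arcsin(√a) = 2.30994 rad.
Distance = R·c = 3389.5 × 2.3099 ≈ 7830 km.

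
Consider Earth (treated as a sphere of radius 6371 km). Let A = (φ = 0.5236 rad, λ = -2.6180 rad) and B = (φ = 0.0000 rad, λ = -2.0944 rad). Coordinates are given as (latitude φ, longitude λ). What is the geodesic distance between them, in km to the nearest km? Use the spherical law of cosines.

4605 km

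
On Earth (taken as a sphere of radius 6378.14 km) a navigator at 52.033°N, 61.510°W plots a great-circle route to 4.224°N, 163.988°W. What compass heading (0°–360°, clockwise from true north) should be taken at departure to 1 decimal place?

282.5°

Δλ = -102.478° = -1.7886 rad.
y = sin Δλ · cos φ₂ = (-0.9764)(0.9973) = -0.9737
x = cos φ₁ sin φ₂ − sin φ₁ cos φ₂ cos Δλ = (0.6152)(0.0737) − (0.7884)(0.9973)(-0.2161) = 0.2152
θ = atan2(y, x) = -77.54°; adding 360° gives 282.5°.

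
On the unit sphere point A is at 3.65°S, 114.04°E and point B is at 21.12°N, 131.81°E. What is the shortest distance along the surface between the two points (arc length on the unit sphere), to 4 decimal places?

Let φ₁ = -0.0637 rad, φ₂ = 0.3686 rad, and Δλ = 0.3101 rad.
cos c = sin φ₁ sin φ₂ + cos φ₁ cos φ₂ cos Δλ = (-0.0637)(0.3603) + (0.9980)(0.9328)(0.9523) = 0.86358,
so c = arccos(0.86358) = 0.52847 rad.
On the unit sphere the arc length equals the central angle: 0.5285.

0.5285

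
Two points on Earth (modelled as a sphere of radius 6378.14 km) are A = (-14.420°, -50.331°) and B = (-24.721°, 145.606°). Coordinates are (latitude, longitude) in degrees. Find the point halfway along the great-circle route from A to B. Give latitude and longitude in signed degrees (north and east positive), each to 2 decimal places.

-68.20°, -119.47°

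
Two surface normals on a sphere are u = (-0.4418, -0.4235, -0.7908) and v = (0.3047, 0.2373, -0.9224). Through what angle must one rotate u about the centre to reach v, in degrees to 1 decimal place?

u·v = 0.4943; |u| = 1.0000, |v| = 1.0000.
cos θ = (u·v)/(|u||v|) = 0.4944, so θ = 60.4°.

60.4°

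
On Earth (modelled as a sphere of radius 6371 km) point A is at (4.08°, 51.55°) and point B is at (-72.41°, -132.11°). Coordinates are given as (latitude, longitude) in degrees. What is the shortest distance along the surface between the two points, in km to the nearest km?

12413 km

Let φ₁ = 0.0712 rad, φ₂ = -1.2638 rad, and Δλ = 3.0777 rad.
cos c = sin φ₁ sin φ₂ + cos φ₁ cos φ₂ cos Δλ = (0.0711)(-0.9532) + (0.9975)(0.3022)(-0.9980) = -0.36865,
so c = arccos(-0.36865) = 1.94835 rad.
Distance = R·c = 6371 × 1.9483 ≈ 12413 km.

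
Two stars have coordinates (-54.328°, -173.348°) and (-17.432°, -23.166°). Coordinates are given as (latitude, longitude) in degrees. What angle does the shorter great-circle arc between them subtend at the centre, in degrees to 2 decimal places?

103.85°

With latitudes φ₁ = -54.328°, φ₂ = -17.432° and longitude difference Δλ = 150.182°:
cos c = sin φ₁ sin φ₂ + cos φ₁ cos φ₂ cos Δλ = (-0.8124)(-0.2996) + (0.5831)(0.9541)(-0.8676) = -0.23934,
so c = arccos(-0.23934) = 1.81248 rad.
So the angular separation is 103.85°.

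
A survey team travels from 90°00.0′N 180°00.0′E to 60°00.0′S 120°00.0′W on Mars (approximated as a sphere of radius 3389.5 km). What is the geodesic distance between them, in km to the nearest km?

With latitudes φ₁ = 90.000°, φ₂ = -60.000° and longitude difference Δλ = 60.000°:
Haversine: a = sin²(Δφ/2) + cos φ₁ cos φ₂ sin²(Δλ/2) = 0.9330 + (0.0000)(0.5000)(0.2500) = 0.93301.
Central angle c = 2·arcsin(√a) = 2.61799 rad.
Distance = R·c = 3389.5 × 2.6180 ≈ 8874 km.

8874 km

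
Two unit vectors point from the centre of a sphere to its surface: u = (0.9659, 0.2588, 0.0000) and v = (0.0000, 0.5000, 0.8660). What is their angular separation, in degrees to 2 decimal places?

82.56°

u·v = 0.1294; |u| = 1.0000, |v| = 1.0000.
cos θ = (u·v)/(|u||v|) = 0.1294, so θ = 82.56°.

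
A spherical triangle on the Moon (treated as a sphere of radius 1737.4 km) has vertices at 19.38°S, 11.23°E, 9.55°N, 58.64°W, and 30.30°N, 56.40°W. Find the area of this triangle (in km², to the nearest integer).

Side lengths (central angles): a = 0.3640, b = 1.4277, c = 1.3025 rad; semiperimeter s = 1.5471.
By l'Huilier's theorem, tan(E/4) = √[tan(s/2) tan((s−a)/2) tan((s−b)/2) tan((s−c)/2)], giving spherical excess E = 0.2772 rad.
Area = E·R² = 0.2772 × (1737.4)² ≈ 836851 km².

836851 km²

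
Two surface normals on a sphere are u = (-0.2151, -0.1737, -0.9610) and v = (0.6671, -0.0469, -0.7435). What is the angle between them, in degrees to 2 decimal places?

54.61°

u·v = 0.5792; |u| = 1.0000, |v| = 1.0000.
cos θ = (u·v)/(|u||v|) = 0.5792, so θ = 54.61°.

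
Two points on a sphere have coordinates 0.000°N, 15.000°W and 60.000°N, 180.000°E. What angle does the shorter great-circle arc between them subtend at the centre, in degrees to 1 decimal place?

118.9°

Let φ₁ = 0.0000 rad, φ₂ = 1.0472 rad, and Δλ = -2.8798 rad.
Haversine: a = sin²(Δφ/2) + cos φ₁ cos φ₂ sin²(Δλ/2) = 0.2500 + (1.0000)(0.5000)(0.9830) = 0.74148.
Central angle c = 2·arcsin(√a) = 2.07483 rad.
So the angular separation is 118.9°.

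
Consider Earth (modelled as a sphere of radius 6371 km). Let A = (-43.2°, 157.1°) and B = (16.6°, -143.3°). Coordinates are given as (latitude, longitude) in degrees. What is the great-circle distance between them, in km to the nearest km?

8997 km

With latitudes φ₁ = -43.200°, φ₂ = 16.600° and longitude difference Δλ = 59.600°:
cos c = sin φ₁ sin φ₂ + cos φ₁ cos φ₂ cos Δλ = (-0.6845)(0.2857) + (0.7290)(0.9583)(0.5060) = 0.15794,
so c = arccos(0.15794) = 1.41219 rad.
Distance = R·c = 6371 × 1.4122 ≈ 8997 km.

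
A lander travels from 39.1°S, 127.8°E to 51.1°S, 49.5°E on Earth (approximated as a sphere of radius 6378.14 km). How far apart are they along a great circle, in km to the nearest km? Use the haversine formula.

In radians: φ₁ = -0.6824, φ₂ = -0.8919, Δλ = -78.300° = -1.3666 rad.
Haversine: a = sin²(Δφ/2) + cos φ₁ cos φ₂ sin²(Δλ/2) = 0.0109 + (0.7760)(0.6280)(0.3986) = 0.20518.
Central angle c = 2·arcsin(√a) = 0.94018 rad.
Distance = R·c = 6378.14 × 0.9402 ≈ 5997 km.

5997 km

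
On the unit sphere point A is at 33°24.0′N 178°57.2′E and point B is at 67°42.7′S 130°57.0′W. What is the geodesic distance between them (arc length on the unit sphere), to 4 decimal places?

1.8820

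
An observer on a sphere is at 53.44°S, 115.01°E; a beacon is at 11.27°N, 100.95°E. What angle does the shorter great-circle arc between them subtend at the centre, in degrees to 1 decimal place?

65.8°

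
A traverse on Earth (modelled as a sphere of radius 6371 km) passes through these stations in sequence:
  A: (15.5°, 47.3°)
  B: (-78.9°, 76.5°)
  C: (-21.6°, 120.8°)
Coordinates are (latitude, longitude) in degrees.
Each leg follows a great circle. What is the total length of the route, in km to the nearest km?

17397 km

Leg A→B: central angle 1.6713 rad, distance 10647.6 km.
Leg B→C: central angle 1.0595 rad, distance 6749.8 km.
Total: 10647.6 + 6749.8 ≈ 17397 km.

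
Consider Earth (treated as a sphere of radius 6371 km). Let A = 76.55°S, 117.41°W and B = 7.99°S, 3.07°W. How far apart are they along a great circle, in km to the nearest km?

9751 km

With latitudes φ₁ = -76.550°, φ₂ = -7.990° and longitude difference Δλ = 114.340°:
cos c = sin φ₁ sin φ₂ + cos φ₁ cos φ₂ cos Δλ = (-0.9726)(-0.1390) + (0.2326)(0.9903)(-0.4122) = 0.04025,
so c = arccos(0.04025) = 1.53053 rad.
Distance = R·c = 6371 × 1.5305 ≈ 9751 km.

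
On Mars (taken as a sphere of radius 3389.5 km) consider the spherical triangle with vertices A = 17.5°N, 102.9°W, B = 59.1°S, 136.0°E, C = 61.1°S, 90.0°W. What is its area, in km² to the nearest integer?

8862898 km²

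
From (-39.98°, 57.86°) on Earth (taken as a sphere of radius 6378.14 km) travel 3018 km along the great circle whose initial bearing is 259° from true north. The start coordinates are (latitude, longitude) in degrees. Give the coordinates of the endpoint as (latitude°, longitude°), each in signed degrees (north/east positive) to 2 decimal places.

Angular distance δ = d/R = 3018/6378.14 = 0.47318 rad; initial bearing θ = 4.5204 rad.
sin φ₂ = sin φ₁ cos δ + cos φ₁ sin δ cos θ = (-0.6425)(0.8901) + (0.7663)(0.4557)(-0.1908) = -0.6386, so φ₂ = -39.68°.
Δλ = atan2(sin θ sin δ cos φ₁, cos δ − sin φ₁ sin φ₂) = atan2(-0.3428, 0.4798) = -35.541°.
λ₂ = 57.860° − 35.541° = 22.32°.

-39.68°, 22.32°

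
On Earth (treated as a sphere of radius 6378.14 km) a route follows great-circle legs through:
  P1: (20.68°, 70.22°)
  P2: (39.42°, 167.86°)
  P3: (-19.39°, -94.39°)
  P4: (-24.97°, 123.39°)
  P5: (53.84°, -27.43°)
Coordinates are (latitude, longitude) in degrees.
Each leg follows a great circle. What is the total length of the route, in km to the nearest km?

Leg P1→P2: central angle 1.4423 rad, distance 9199.1 km.
Leg P2→P3: central angle 1.8850 rad, distance 12023.0 km.
Leg P3→P4: central angle 2.1361 rad, distance 13624.6 km.
Leg P4→P5: central angle 2.5113 rad, distance 16017.2 km.
Total: 9199.1 + 12023.0 + 13624.6 + 16017.2 ≈ 50864 km.

50864 km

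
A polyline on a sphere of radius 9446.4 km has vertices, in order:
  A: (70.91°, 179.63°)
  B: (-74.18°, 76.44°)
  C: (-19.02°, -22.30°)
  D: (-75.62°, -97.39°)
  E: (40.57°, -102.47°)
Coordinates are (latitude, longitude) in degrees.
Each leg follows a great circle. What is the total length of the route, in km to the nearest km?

68683 km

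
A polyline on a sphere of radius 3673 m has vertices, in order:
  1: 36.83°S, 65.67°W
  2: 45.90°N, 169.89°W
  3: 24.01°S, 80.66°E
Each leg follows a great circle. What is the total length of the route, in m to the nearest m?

Leg 1→2: central angle 2.1740 rad, distance 7985.2 m.
Leg 2→3: central angle 2.0989 rad, distance 7709.2 m.
Total: 7985.2 + 7709.2 ≈ 15694 m.

15694 m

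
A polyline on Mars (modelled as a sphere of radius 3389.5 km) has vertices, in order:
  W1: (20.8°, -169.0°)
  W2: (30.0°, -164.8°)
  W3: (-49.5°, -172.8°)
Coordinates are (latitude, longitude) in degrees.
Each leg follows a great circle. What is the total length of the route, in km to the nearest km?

Leg W1→W2: central angle 0.1736 rad, distance 588.6 km.
Leg W2→W3: central angle 1.3931 rad, distance 4721.9 km.
Total: 588.6 + 4721.9 ≈ 5310 km.

5310 km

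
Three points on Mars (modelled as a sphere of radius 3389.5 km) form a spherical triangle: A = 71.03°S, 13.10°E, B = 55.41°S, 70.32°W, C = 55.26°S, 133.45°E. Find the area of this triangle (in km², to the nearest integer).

3232697 km²

Side lengths (central angles): a = 1.1805, b = 0.8182, c = 0.6440 rad; semiperimeter s = 1.3214.
By l'Huilier's theorem, tan(E/4) = √[tan(s/2) tan((s−a)/2) tan((s−b)/2) tan((s−c)/2)], giving spherical excess E = 0.2814 rad.
Area = E·R² = 0.2814 × (3389.5)² ≈ 3232697 km².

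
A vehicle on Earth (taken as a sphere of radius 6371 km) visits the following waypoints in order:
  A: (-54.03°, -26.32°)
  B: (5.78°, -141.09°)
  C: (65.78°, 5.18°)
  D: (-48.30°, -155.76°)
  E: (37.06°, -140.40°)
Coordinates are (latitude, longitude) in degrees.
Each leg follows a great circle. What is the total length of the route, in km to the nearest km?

51116 km

Leg A→B: central angle 1.9032 rad, distance 12125.5 km.
Leg B→C: central angle 1.8210 rad, distance 11601.6 km.
Leg C→D: central angle 2.7901 rad, distance 17775.7 km.
Leg D→E: central angle 1.5088 rad, distance 9612.7 km.
Total: 12125.5 + 11601.6 + 17775.7 + 9612.7 ≈ 51116 km.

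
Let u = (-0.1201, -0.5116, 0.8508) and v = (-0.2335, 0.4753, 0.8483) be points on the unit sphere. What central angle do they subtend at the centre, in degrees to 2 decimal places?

59.56°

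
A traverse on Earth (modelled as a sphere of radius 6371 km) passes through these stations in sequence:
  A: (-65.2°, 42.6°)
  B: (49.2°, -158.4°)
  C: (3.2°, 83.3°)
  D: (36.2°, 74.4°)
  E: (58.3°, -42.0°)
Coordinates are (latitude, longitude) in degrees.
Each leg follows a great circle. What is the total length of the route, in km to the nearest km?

Leg A→B: central angle 2.8025 rad, distance 17854.7 km.
Leg B→C: central angle 1.8411 rad, distance 11729.7 km.
Leg C→D: central angle 0.5935 rad, distance 3781.4 km.
Leg D→E: central angle 1.2514 rad, distance 7972.9 km.
Total: 17854.7 + 11729.7 + 3781.4 + 7972.9 ≈ 41339 km.

41339 km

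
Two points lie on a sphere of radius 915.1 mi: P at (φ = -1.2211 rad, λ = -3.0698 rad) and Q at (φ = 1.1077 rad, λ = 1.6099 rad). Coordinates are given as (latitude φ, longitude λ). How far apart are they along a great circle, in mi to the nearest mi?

Let φ₁ = -1.2211 rad, φ₂ = 1.1077 rad, and Δλ = -1.6035 rad.
cos c = sin φ₁ sin φ₂ + cos φ₁ cos φ₂ cos Δλ = (-0.9395)(0.8947) + (0.3426)(0.4467)(-0.0327) = -0.84553,
so c = arccos(-0.84553) = 2.57835 rad.
Distance = R·c = 915.1 × 2.5783 ≈ 2359 mi.

2359 mi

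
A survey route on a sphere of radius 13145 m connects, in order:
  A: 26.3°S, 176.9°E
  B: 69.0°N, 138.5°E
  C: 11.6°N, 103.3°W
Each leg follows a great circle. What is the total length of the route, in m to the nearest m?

43146 m

Leg A→B: central angle 1.7334 rad, distance 22785.2 m.
Leg B→C: central angle 1.5490 rad, distance 20361.1 m.
Total: 22785.2 + 20361.1 ≈ 43146 m.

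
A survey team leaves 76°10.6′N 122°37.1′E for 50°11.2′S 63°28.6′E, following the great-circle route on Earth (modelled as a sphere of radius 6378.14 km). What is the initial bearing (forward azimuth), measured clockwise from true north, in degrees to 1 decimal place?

227.6°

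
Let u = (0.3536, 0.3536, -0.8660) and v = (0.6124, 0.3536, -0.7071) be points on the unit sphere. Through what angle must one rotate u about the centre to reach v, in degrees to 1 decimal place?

u·v = 0.9539; |u| = 1.0000, |v| = 1.0000.
cos θ = (u·v)/(|u||v|) = 0.9539, so θ = 17.5°.

17.5°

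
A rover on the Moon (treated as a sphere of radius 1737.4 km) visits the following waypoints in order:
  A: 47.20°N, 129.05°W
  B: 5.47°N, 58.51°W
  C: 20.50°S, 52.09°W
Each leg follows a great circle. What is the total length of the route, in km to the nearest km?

3019 km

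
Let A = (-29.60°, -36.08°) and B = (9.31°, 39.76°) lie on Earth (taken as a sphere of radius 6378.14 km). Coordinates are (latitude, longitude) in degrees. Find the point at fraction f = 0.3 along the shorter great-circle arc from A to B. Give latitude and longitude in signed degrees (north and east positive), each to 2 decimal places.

Central angle δ = 1.4404 rad. Interpolating on the sphere with fraction f = 0.3:
P = [sin((1−f)δ)·A + sin(fδ)·B] / sin δ = 0.8532·A + 0.4224·B in Cartesian coordinates,
giving P = (0.9200, -0.1703, -0.3531), i.e. latitude -20.68°, longitude -10.49°.

-20.68°, -10.49°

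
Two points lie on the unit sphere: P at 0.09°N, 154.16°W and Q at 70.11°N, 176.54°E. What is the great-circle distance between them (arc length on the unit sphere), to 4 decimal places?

In radians: φ₁ = 0.0016, φ₂ = 1.2237, Δλ = -29.300° = -0.5114 rad.
Haversine: a = sin²(Δφ/2) + cos φ₁ cos φ₂ sin²(Δλ/2) = 0.3292 + (1.0000)(0.3402)(0.0640) = 0.35092.
Central angle c = 2·arcsin(√a) = 1.26802 rad.
On the unit sphere the arc length equals the central angle: 1.2680.

1.2680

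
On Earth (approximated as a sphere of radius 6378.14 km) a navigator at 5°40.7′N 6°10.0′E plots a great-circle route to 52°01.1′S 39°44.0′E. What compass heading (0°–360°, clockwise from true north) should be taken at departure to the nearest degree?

158°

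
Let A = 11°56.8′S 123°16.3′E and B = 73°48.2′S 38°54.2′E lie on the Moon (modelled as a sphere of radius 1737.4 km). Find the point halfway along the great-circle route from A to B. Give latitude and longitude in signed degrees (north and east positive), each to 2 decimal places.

-48.21°, 107.84°

The central angle between A and B is δ = 1.3433 rad.
With f = 0.5, the slerp weights are sin((1−f)δ)/sin δ = 0.6387 and sin(fδ)/sin δ = 0.6387.
Weighted sum of the unit vectors: (0.6387)·(-0.5367,0.8180,-0.2070) + (0.6387)·(0.2171,0.1752,-0.9603) = (-0.2042, 0.6343, -0.7456).
Converting back: φ = atan2(z, √(x²+y²)) = -48.21°, λ = atan2(y, x) = 107.84°.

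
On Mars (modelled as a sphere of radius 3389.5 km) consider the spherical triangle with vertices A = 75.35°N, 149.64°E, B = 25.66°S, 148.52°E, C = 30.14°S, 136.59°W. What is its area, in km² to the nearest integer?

18277104 km²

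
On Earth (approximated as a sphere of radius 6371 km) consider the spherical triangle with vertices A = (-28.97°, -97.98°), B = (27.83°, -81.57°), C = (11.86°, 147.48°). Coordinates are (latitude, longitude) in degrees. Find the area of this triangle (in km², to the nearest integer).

72095583 km²

Side lengths (central angles): a = 2.0615, b = 2.0433, c = 1.0286 rad; semiperimeter s = 2.5667.
By l'Huilier's theorem, tan(E/4) = √[tan(s/2) tan((s−a)/2) tan((s−b)/2) tan((s−c)/2)], giving spherical excess E = 1.7762 rad.
Area = E·R² = 1.7762 × (6371)² ≈ 72095583 km².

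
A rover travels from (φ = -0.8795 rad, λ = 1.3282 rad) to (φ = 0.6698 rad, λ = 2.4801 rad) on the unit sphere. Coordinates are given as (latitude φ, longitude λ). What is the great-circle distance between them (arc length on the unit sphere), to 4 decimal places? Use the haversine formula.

1.8494

With latitudes φ₁ = -50.392°, φ₂ = 38.377° and longitude difference Δλ = 65.999°:
Haversine: a = sin²(Δφ/2) + cos φ₁ cos φ₂ sin²(Δλ/2) = 0.4893 + (0.6375)(0.7839)(0.2966) = 0.63750.
Central angle c = 2·arcsin(√a) = 1.84939 rad.
On the unit sphere the arc length equals the central angle: 1.8494.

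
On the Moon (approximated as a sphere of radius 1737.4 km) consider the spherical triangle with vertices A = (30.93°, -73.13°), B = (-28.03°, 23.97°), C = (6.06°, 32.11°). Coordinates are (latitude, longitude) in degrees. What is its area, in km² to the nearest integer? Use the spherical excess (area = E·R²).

Side lengths (central angles): a = 0.6106, b = 1.7416, c = 1.9125 rad; semiperimeter s = 2.1324.
By l'Huilier's theorem, tan(E/4) = √[tan(s/2) tan((s−a)/2) tan((s−b)/2) tan((s−c)/2)], giving spherical excess E = 0.7666 rad.
Area = E·R² = 0.7666 × (1737.4)² ≈ 2314060 km².

2314060 km²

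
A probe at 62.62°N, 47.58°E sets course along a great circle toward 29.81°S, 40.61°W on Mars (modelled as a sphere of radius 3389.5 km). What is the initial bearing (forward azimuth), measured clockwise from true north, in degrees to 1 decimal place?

With φ₁ = 1.0929, φ₂ = -0.5203, Δλ = -1.5392 rad, the forward-azimuth formula gives
θ = atan2( sin Δλ cos φ₂ , cos φ₁ sin φ₂ − sin φ₁ cos φ₂ cos Δλ ) = atan2(-0.8672, -0.2530) = -106.26°.
Adding 360° brings this into [0°, 360°): 253.7°.

253.7°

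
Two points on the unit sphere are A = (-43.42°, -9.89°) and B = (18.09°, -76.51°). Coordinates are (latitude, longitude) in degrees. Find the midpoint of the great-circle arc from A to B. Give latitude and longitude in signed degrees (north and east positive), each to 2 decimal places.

-15.00°, -48.22°

Central angle δ = 1.5102 rad. Interpolating on the sphere with fraction f = 0.5:
P = [sin((1−f)δ)·A + sin(fδ)·B] / sin δ = 0.6866·A + 0.6866·B in Cartesian coordinates,
giving P = (0.6436, -0.7203, -0.2587), i.e. latitude -15.00°, longitude -48.22°.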